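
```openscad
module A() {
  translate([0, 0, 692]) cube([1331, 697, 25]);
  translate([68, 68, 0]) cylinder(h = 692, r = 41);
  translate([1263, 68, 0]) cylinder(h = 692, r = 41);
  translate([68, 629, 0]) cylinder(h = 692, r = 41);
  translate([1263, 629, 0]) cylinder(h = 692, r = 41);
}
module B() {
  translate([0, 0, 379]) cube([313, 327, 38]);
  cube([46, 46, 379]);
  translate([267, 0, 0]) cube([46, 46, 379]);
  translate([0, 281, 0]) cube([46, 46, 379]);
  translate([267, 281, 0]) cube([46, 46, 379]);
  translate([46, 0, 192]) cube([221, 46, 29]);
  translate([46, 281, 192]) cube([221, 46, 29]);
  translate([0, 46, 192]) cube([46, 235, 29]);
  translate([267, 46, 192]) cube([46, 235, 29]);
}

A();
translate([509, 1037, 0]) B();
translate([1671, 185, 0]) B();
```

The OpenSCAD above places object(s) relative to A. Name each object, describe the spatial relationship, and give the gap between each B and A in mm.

A is a table. B is a stool. Two stools sit around the table at the +y, +x sides. The gap between each stool and the table is 340 mm.

Each stool's nearest face is 340 mm from the table's bounding box.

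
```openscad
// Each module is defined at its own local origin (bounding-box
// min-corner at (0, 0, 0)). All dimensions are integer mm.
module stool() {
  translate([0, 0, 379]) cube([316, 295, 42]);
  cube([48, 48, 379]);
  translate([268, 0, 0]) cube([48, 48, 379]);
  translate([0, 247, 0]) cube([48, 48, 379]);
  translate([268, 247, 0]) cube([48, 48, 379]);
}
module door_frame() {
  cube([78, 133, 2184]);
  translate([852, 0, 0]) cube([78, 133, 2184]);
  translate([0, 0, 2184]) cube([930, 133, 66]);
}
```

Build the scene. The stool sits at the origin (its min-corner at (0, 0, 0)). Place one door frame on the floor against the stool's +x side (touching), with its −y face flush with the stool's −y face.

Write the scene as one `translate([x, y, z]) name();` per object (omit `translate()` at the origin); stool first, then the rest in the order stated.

stool();
translate([316, 0, 0]) door_frame();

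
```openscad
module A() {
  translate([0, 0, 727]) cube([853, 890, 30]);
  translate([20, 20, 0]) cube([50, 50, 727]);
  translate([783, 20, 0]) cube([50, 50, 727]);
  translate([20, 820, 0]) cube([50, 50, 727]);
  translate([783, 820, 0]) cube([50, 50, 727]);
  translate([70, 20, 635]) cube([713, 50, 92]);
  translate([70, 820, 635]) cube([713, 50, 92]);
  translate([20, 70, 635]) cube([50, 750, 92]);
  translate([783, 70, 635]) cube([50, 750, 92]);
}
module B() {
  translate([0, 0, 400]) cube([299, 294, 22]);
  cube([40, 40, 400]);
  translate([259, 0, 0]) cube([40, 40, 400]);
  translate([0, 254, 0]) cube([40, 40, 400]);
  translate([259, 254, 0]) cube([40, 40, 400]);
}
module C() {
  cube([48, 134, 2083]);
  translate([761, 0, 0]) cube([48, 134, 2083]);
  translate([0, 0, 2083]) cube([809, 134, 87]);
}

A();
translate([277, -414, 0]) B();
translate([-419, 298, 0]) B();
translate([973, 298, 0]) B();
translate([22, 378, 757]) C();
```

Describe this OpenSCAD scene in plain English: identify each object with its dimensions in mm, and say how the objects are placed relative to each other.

A is a table with a 853×890 mm rectangular top, 30 mm thick, top surface at z = 757 mm, supported by four 50×50 mm square legs, each inset 20 mm from the nearest pair of top edges, running from the floor. Four apron rails, 50 mm thick and 92 mm tall, run between adjacent legs with their top edges flush with the underside of the top and their outer faces flush with the legs' outer faces.

B is a four-legged stool. The seat is a 299×294×22 mm slab whose top surface is at z = 422 mm; four square legs, each 40×40 mm in cross-section, run from the floor (z = 0) to the underside of the seat, each flush with a corner of the seat.

C is a door frame. The clear opening is 713 mm wide and 2083 mm high. Two 48 mm wide jambs, 134 mm deep, stand either side of the opening from the floor to the top of the opening. A 87 mm thick head sits across the top of both jambs, spanning the full outside width of the frame.

Three stools sit around the table at the −y, −x, +x sides. The door frame is on top of the table, centred.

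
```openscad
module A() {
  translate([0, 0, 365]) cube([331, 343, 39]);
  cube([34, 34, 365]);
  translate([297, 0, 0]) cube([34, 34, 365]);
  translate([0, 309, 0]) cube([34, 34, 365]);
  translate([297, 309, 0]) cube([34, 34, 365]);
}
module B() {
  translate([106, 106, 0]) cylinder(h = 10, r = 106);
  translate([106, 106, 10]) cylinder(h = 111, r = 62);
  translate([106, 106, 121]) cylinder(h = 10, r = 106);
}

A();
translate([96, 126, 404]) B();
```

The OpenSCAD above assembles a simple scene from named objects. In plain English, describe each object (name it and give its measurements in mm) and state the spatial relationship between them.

A is a simple wooden stool: a rectangular seat 331 mm (x) by 343 mm (y), 39 mm thick, top face at z = 404 mm, on four square legs, each 34×34 mm in cross-section. The legs rest on z = 0, each flush with a corner of the seat.

B is a spool: two coaxial disc flanges of radius 106 mm and thickness 10 mm, joined by a core cylinder of radius 62 mm and height 111 mm. The lower flange rests on z = 0 and the three cylinders share a vertical axis.

The spool is on top of the stool.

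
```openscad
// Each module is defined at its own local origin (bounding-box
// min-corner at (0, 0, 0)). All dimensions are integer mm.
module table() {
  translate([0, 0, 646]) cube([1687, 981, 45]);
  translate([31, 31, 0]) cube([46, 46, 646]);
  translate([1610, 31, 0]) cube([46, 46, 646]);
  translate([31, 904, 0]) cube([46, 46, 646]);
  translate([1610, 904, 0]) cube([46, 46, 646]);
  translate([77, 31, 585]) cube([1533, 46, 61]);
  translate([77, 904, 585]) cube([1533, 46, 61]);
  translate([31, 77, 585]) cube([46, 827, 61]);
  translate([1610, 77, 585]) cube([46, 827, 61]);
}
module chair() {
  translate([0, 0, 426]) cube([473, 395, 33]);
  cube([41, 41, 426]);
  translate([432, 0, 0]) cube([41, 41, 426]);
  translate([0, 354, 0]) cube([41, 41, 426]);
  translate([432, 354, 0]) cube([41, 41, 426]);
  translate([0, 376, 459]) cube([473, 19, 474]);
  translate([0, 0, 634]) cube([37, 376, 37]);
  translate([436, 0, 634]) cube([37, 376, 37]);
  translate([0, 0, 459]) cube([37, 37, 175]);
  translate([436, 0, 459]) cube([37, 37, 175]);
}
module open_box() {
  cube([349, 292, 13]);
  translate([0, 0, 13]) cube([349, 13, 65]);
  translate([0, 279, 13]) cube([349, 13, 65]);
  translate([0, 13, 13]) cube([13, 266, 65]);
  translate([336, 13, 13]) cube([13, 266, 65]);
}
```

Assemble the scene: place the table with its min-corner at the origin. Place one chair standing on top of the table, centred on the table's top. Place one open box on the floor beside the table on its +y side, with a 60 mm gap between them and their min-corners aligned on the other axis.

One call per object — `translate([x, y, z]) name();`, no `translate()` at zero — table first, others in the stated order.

table();
translate([607, 293, 691]) chair();
translate([0, 1041, 0]) open_box();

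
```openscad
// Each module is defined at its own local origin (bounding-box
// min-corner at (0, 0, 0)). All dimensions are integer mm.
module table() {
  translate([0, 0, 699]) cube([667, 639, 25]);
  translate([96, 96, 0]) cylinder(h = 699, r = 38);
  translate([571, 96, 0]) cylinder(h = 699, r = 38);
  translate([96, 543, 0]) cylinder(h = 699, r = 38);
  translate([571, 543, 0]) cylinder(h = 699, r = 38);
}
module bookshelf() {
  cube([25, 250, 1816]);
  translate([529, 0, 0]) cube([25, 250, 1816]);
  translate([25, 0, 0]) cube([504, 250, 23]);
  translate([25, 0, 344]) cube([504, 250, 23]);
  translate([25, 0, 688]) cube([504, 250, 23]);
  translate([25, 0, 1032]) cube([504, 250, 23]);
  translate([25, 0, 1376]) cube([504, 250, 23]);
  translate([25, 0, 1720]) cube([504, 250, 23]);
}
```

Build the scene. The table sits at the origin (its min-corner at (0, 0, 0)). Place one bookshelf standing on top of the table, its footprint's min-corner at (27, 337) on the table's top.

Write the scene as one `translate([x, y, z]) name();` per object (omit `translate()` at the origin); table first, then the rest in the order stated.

table();
translate([27, 337, 724]) bookshelf();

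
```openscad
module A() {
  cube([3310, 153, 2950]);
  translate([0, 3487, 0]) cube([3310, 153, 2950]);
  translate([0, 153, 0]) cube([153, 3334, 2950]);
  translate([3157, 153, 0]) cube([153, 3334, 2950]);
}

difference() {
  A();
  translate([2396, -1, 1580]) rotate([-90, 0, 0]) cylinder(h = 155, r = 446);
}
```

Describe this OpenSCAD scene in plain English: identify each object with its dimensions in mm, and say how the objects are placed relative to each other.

A is a box-shaped house frame (walls only): outside footprint 3310×3640 mm, wall height 2950 mm, wall thickness 153 mm. The two y-facing walls run the full x-width; the two x-facing walls fit between the inner faces of the y-facing walls.

The house frame has a circular hole of radius 446 mm through its front wall, centred at (x = 2396, z = 1580).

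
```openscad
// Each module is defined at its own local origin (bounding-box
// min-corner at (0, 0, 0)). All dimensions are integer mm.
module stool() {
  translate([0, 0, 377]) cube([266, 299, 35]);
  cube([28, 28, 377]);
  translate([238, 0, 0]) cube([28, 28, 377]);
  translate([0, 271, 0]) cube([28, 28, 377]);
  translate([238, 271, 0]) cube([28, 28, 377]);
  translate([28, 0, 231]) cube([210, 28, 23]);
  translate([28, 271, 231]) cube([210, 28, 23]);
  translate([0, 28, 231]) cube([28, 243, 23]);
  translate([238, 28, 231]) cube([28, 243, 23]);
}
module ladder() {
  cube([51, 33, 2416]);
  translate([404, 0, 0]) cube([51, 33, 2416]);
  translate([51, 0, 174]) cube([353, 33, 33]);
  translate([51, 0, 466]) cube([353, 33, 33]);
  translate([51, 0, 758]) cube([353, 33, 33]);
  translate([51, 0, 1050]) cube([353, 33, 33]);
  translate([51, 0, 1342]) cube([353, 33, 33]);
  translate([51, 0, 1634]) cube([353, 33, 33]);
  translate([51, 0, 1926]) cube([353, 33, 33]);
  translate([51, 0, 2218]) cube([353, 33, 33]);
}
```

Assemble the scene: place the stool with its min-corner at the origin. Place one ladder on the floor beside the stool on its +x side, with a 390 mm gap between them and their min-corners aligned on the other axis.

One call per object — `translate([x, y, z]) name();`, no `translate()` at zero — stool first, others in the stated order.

stool();
translate([656, 0, 0]) ladder();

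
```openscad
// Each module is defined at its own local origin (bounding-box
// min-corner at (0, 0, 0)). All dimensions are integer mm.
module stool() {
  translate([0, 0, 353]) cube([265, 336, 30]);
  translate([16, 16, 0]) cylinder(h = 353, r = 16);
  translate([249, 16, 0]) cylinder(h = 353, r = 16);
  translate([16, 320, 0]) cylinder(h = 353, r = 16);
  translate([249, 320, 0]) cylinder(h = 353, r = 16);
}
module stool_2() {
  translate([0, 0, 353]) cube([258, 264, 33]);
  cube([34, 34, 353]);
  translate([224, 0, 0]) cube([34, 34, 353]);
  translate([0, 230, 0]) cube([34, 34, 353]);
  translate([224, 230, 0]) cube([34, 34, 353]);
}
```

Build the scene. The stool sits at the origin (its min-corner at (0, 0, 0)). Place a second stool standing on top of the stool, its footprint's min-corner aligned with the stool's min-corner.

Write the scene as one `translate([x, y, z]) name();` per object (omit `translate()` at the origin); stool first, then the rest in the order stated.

stool();
translate([0, 0, 383]) stool_2();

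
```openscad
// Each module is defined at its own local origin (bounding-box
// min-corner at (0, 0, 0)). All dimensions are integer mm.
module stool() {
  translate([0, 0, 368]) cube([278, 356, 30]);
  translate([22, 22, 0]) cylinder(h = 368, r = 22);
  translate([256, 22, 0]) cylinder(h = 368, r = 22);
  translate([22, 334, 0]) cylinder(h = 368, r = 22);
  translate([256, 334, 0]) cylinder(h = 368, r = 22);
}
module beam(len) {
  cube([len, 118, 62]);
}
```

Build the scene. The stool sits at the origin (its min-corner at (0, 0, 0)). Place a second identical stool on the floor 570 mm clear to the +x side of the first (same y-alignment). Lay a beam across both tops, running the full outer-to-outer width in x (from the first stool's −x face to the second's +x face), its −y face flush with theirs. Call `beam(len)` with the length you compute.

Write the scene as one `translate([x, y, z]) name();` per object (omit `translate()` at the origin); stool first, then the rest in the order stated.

stool();
translate([848, 0, 0]) stool();
translate([0, 0, 398]) beam(1126);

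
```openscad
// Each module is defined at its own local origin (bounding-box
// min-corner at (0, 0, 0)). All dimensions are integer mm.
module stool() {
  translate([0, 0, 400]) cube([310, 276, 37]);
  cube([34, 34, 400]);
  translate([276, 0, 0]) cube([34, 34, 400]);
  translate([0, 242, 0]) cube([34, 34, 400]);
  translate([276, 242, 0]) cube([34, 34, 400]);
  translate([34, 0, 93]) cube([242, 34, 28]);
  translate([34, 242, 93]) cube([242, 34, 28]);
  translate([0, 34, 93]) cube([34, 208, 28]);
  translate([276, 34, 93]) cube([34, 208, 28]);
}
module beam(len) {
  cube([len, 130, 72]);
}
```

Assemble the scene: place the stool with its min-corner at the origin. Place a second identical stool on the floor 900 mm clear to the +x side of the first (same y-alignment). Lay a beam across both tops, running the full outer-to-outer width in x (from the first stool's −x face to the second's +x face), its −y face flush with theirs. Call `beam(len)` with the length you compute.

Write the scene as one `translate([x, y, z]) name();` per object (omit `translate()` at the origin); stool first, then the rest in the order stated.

stool();
translate([1210, 0, 0]) stool();
translate([0, 0, 437]) beam(1520);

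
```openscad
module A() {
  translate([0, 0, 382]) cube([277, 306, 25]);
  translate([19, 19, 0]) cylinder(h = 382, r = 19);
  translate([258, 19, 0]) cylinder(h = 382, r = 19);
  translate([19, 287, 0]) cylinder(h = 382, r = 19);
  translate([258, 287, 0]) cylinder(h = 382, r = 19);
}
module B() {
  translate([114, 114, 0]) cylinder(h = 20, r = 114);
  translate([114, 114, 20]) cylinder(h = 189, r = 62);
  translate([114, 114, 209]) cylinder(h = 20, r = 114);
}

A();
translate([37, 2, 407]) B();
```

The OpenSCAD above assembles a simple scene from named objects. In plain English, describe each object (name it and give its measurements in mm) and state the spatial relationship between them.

A is a simple wooden stool: a rectangular seat 277 mm (x) by 306 mm (y), 25 mm thick, top face at z = 407 mm, on four round legs, each 38 mm in diameter. The legs rest on z = 0, each leg's axis is inset half a diameter from the nearest pair of seat edges (so the leg's bounding box is flush with the corner).

B is a spool: two coaxial disc flanges of radius 114 mm and thickness 20 mm, joined by a core cylinder of radius 62 mm and height 189 mm. The lower flange rests on z = 0 and the three cylinders share a vertical axis.

The spool is on top of the stool.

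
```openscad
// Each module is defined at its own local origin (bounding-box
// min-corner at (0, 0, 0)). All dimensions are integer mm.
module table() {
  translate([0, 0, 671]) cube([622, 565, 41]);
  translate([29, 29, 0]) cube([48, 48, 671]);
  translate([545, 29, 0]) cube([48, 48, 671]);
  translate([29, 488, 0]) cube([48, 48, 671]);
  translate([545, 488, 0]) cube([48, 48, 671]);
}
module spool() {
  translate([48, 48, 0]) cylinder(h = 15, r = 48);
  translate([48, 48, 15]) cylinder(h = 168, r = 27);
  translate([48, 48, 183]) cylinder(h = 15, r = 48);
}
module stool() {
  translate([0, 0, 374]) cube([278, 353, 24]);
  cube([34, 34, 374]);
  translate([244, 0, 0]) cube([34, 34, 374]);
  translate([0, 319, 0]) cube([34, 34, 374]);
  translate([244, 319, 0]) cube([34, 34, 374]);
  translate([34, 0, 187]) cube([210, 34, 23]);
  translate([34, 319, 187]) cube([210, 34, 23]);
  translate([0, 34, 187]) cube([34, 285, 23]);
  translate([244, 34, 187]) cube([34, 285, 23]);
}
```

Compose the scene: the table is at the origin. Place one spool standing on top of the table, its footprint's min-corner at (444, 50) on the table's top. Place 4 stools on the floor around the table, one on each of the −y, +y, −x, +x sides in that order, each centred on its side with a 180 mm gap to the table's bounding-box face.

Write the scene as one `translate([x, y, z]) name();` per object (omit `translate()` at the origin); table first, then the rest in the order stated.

table();
translate([444, 50, 712]) spool();
translate([172, -533, 0]) stool();
translate([172, 745, 0]) stool();
translate([-458, 106, 0]) stool();
translate([802, 106, 0]) stool();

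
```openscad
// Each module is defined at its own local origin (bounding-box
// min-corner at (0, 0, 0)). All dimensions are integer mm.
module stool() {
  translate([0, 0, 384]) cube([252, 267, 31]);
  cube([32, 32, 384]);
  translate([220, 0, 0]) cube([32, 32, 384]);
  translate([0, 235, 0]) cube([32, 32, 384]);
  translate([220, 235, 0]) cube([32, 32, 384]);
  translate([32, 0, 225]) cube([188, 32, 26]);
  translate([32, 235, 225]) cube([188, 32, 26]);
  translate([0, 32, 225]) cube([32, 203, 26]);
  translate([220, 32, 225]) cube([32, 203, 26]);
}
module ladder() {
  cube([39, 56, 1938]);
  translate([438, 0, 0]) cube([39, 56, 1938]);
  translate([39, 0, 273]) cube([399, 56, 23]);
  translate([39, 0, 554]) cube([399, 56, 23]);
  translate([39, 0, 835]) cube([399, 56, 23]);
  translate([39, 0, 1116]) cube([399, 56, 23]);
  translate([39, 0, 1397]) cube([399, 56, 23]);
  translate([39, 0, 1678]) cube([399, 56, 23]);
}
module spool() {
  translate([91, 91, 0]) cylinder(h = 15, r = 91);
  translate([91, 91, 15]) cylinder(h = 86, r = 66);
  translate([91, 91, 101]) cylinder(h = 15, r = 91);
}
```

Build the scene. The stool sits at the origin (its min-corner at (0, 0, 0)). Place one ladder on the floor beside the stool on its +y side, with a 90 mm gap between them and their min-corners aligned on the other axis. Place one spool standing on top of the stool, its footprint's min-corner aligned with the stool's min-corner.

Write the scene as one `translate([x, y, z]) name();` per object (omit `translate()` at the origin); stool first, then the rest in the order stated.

stool();
translate([0, 357, 0]) ladder();
translate([0, 0, 415]) spool();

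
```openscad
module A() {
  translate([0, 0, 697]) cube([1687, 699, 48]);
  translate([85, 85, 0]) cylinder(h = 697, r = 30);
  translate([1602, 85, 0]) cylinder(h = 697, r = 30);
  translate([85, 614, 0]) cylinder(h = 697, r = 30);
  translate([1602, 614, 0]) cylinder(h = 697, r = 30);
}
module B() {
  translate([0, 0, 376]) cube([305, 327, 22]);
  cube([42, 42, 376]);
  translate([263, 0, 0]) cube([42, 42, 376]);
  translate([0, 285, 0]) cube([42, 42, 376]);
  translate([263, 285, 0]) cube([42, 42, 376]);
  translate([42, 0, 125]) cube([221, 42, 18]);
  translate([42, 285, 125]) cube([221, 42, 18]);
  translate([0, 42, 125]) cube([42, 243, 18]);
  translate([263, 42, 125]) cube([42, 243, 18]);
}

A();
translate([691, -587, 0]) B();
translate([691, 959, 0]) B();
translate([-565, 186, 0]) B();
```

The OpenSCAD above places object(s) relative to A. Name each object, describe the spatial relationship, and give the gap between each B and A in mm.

Each stool's nearest face is 260 mm from the table's bounding box.

A is a table. B is a stool. Three stools sit around the table at the −y, +y, −x sides. The gap between each stool and the table is 260 mm.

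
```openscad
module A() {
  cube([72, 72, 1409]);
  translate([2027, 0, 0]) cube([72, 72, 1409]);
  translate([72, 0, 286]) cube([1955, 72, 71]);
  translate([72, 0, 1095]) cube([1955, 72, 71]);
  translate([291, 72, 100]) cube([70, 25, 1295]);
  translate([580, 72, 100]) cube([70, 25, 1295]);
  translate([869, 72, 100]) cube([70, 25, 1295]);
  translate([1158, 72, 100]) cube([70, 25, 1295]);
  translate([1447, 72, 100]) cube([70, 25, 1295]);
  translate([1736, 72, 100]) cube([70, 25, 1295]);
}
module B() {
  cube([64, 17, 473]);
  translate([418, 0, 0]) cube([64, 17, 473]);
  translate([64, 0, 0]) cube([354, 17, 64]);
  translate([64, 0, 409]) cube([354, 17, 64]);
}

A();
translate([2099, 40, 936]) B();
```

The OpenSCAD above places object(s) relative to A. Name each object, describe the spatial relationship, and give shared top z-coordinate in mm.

A is a fence section. B is a picture frame. The picture frame is beside the fence section with their tops flush at z = 1409. The shared top z-coordinate is 1409 mm.

Both tops at z = 1409 mm.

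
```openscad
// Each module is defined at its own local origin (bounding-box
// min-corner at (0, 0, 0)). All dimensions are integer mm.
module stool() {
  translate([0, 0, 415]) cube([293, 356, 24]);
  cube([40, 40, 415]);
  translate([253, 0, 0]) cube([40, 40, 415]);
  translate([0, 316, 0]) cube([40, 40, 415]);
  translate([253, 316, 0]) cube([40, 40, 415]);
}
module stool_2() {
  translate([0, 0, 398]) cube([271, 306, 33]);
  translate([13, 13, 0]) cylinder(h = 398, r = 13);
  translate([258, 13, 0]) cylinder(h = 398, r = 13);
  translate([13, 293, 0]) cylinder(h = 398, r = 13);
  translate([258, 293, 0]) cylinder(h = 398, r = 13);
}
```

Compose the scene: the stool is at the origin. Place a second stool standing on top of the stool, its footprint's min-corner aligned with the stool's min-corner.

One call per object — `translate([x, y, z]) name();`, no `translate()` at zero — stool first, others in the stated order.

stool();
translate([0, 0, 439]) stool_2();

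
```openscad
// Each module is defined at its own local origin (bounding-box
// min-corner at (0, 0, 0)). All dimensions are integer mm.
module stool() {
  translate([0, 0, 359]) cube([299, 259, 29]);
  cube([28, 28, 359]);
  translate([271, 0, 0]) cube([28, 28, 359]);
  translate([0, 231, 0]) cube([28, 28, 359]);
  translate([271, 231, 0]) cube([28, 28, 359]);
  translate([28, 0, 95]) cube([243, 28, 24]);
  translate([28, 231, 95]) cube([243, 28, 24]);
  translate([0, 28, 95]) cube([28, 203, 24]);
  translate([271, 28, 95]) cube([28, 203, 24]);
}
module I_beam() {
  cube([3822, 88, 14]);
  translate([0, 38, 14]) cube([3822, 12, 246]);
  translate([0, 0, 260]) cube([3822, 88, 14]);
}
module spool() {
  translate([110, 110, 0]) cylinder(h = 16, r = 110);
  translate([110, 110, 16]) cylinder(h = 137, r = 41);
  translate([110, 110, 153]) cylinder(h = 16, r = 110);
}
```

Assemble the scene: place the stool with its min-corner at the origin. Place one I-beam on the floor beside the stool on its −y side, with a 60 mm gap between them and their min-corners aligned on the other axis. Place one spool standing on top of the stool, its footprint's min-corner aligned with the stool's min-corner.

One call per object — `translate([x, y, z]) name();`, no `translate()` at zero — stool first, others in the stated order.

stool();
translate([0, -148, 0]) I_beam();
translate([0, 0, 388]) spool();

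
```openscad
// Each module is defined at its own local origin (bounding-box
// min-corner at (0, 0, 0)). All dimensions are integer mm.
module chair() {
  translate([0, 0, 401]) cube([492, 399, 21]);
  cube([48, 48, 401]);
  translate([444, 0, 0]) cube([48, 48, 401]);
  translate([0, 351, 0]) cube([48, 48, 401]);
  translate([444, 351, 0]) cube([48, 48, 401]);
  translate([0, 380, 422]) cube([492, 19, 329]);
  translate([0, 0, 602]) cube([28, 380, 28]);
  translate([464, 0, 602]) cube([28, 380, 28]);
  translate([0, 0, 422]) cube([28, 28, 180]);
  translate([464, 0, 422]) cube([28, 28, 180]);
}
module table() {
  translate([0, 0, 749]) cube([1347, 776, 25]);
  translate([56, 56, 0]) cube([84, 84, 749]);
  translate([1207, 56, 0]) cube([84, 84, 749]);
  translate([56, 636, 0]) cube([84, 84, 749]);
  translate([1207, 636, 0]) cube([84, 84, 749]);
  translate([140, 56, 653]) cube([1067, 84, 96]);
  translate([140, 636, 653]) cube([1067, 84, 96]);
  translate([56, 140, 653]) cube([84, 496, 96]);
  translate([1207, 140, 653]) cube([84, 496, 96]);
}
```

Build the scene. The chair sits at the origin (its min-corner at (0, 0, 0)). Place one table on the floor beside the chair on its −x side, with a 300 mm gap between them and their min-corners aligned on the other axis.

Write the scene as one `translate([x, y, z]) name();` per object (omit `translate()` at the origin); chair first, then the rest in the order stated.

chair();
translate([-1647, 0, 0]) table();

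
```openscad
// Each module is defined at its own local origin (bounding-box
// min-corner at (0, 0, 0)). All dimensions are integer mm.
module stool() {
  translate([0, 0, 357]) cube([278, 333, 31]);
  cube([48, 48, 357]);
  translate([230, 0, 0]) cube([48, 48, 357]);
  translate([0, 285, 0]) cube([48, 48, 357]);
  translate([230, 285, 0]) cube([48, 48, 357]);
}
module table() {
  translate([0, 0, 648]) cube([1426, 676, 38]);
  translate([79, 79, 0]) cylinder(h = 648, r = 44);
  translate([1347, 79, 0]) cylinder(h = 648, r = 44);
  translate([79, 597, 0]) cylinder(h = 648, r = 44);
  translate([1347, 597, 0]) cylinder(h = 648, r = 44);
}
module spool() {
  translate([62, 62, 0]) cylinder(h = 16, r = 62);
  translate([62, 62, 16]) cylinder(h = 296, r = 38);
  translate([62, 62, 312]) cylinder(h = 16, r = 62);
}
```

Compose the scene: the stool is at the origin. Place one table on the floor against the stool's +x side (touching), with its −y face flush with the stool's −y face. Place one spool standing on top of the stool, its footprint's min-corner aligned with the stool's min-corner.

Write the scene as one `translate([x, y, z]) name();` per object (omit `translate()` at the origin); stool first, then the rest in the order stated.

stool();
translate([278, 0, 0]) table();
translate([0, 0, 388]) spool();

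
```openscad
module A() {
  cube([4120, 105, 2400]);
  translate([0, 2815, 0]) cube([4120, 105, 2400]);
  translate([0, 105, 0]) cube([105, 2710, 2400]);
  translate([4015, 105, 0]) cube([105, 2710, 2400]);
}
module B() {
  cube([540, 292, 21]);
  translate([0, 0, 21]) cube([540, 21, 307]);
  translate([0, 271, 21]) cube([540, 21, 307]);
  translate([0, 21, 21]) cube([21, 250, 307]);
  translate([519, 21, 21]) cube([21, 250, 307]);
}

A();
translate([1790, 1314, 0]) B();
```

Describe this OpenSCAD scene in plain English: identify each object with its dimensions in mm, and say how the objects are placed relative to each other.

A is the wall frame of a small rectangular building: four walls, each 2400 mm tall and 105 mm thick, enclosing a footprint 4120 mm (x) by 2920 mm (y) outside-to-outside, with no floor or roof. The front and back walls (the −y and +y sides) span the full width; the two side walls fit between them.

B is an open storage box with external size 540×292×328 mm and wall thickness 21 mm (the base is also 21 mm thick). The base covers the whole footprint; the four walls stand on the base, with the y-facing walls full-width and the x-facing walls fitting between their inner faces.

The open box sits inside the house frame, centred.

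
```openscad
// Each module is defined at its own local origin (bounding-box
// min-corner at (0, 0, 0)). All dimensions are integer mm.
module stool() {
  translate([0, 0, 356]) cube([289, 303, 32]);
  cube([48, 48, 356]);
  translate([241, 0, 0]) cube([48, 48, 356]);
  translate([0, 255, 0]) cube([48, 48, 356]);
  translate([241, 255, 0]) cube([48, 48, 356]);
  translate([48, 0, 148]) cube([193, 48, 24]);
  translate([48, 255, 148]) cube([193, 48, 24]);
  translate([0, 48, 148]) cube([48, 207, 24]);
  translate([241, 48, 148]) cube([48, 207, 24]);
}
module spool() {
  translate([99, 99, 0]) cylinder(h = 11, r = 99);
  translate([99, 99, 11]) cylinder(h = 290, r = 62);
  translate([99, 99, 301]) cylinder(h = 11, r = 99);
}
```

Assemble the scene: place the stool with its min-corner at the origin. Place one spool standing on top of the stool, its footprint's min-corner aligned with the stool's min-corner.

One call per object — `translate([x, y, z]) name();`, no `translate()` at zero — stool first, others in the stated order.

stool();
translate([0, 0, 388]) spool();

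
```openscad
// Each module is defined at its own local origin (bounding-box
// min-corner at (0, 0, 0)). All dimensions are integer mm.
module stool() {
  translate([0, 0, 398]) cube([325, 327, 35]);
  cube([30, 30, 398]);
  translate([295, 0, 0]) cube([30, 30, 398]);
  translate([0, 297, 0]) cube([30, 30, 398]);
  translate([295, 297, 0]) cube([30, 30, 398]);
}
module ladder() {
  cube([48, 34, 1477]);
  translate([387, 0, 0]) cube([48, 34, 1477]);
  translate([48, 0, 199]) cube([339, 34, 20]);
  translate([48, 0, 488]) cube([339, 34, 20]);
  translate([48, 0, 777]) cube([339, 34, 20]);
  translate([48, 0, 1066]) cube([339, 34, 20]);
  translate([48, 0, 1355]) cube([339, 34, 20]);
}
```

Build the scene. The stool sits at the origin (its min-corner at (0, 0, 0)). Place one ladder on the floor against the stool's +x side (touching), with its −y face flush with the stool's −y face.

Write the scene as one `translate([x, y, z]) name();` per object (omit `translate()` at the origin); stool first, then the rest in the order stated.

stool();
translate([325, 0, 0]) ladder();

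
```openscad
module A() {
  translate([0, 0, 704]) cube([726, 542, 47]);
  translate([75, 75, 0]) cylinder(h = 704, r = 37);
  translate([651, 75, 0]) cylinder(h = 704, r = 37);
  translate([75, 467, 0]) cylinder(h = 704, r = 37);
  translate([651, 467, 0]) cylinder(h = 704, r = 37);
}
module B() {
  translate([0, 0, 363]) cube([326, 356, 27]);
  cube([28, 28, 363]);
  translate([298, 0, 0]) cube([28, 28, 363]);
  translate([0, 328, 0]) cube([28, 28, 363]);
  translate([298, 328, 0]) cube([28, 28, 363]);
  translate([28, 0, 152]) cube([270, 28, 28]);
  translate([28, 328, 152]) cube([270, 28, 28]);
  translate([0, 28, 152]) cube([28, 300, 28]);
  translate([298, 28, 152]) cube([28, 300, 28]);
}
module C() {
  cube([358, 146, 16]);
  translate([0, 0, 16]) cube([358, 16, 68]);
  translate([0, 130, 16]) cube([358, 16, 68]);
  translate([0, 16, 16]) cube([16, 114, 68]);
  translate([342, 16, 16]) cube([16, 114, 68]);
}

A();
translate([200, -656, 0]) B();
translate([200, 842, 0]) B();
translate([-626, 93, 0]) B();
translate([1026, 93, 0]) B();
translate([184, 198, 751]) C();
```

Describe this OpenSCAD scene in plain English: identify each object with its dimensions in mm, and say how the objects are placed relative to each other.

A is a rectangular dining table. The top is 726×542×47 mm with its upper surface at z = 751 mm. It stands on four round legs of 74 mm diameter, each leg's bounding box inset 38 mm from the nearest pair of top edges, running from the floor to the underside of the top.

B is a simple wooden stool: a rectangular seat 326 mm (x) by 356 mm (y), 27 mm thick, top face at z = 390 mm, on four square legs, each 28×28 mm in cross-section. The legs rest on z = 0, each flush with a corner of the seat. Four stretchers, 28 mm wide and 28 mm tall, connect adjacent legs with their undersides at z = 152 mm, each running between the inner faces of the legs it joins and aligned with the legs' outer faces on the other axis.

C is an open storage box with external size 358×146×84 mm and wall thickness 16 mm (the base is also 16 mm thick). The base covers the whole footprint; the four walls stand on the base, with the y-facing walls full-width and the x-facing walls fitting between their inner faces.

Four stools sit around the table at the −y, +y, −x, +x sides. The open box is on top of the table, centred.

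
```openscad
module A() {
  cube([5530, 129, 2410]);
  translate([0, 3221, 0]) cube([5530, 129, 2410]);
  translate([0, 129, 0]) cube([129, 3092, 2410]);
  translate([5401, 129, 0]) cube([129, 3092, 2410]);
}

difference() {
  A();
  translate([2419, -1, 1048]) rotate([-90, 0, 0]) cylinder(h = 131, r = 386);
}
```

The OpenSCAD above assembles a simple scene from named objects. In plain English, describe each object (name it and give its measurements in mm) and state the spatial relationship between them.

A is the wall frame of a small rectangular building: four walls, each 2410 mm tall and 129 mm thick, enclosing a footprint 5530 mm (x) by 3350 mm (y) outside-to-outside, with no floor or roof. The front and back walls (the −y and +y sides) span the full width; the two side walls fit between them.

The house frame has a circular hole of radius 386 mm through its front wall, centred at (x = 2419, z = 1048).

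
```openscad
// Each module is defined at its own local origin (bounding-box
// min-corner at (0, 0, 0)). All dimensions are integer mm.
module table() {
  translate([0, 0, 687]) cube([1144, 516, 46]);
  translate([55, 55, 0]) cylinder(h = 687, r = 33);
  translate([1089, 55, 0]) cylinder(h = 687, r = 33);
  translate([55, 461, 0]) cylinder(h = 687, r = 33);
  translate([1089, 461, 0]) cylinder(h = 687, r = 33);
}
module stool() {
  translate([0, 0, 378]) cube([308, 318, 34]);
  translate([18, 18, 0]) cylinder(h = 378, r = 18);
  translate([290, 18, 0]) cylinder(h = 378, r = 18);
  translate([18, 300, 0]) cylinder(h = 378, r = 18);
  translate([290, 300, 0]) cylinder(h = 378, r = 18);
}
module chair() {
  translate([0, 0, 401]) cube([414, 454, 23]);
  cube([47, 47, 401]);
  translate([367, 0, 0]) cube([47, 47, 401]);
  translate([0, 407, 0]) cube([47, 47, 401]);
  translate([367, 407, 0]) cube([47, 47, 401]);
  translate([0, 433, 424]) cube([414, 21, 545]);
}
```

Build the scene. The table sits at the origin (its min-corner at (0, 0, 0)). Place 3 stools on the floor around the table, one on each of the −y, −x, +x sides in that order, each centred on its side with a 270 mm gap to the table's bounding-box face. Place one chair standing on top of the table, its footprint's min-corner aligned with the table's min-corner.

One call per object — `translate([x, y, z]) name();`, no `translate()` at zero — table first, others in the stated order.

table();
translate([418, -588, 0]) stool();
translate([-578, 99, 0]) stool();
translate([1414, 99, 0]) stool();
translate([0, 0, 733]) chair();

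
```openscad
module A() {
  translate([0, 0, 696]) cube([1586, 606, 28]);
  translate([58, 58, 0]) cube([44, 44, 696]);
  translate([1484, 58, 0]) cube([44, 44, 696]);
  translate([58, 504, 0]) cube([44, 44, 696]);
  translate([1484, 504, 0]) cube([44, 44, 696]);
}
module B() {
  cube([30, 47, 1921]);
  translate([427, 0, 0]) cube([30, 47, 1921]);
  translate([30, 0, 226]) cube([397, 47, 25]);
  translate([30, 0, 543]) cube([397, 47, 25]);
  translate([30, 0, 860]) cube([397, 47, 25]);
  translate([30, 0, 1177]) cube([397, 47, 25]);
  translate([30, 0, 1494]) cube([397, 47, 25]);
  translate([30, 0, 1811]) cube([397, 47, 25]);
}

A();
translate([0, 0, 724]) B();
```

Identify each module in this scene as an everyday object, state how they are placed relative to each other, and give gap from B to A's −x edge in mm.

The ladder's min-x is at 0; the table's min-x is 0; gap = 0 mm.

A is a table. B is a ladder. The ladder is on top of the table. The gap from the ladder to the table's −x edge is 0 mm.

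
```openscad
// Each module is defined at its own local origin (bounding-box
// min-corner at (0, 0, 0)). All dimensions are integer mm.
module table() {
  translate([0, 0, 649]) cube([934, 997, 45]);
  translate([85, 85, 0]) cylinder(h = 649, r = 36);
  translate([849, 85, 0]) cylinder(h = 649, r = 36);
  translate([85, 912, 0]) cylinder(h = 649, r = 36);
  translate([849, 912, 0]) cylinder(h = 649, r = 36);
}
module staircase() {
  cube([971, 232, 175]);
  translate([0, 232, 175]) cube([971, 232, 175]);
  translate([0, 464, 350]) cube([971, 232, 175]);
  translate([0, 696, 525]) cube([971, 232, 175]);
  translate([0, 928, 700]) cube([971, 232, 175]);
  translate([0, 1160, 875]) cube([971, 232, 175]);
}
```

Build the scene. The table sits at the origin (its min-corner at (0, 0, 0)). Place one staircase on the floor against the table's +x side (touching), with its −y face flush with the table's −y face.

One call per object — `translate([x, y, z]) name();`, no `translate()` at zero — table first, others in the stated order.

table();
translate([934, 0, 0]) staircase();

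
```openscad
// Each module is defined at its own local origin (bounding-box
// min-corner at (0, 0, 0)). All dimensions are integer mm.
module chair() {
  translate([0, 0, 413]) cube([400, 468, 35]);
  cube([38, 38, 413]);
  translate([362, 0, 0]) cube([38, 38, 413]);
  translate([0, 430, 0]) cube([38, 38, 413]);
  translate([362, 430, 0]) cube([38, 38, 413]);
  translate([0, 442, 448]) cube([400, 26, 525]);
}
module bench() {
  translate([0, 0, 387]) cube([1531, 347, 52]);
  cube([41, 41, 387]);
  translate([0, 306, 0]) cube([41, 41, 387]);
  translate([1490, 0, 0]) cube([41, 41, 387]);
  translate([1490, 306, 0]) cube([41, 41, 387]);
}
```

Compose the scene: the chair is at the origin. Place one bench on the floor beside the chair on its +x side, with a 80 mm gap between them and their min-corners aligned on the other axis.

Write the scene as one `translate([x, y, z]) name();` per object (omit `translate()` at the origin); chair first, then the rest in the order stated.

chair();
translate([480, 0, 0]) bench();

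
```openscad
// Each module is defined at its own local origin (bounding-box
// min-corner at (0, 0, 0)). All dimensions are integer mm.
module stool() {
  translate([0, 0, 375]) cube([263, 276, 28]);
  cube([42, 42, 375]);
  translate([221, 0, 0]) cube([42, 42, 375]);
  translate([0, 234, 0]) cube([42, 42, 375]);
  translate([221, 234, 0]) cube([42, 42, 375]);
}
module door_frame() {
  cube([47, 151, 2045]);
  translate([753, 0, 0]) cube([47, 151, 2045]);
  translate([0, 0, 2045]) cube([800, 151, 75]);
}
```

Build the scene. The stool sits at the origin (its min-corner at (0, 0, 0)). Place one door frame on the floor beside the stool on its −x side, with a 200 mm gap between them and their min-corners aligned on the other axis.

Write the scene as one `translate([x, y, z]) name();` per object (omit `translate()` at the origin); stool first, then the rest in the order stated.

stool();
translate([-1000, 0, 0]) door_frame();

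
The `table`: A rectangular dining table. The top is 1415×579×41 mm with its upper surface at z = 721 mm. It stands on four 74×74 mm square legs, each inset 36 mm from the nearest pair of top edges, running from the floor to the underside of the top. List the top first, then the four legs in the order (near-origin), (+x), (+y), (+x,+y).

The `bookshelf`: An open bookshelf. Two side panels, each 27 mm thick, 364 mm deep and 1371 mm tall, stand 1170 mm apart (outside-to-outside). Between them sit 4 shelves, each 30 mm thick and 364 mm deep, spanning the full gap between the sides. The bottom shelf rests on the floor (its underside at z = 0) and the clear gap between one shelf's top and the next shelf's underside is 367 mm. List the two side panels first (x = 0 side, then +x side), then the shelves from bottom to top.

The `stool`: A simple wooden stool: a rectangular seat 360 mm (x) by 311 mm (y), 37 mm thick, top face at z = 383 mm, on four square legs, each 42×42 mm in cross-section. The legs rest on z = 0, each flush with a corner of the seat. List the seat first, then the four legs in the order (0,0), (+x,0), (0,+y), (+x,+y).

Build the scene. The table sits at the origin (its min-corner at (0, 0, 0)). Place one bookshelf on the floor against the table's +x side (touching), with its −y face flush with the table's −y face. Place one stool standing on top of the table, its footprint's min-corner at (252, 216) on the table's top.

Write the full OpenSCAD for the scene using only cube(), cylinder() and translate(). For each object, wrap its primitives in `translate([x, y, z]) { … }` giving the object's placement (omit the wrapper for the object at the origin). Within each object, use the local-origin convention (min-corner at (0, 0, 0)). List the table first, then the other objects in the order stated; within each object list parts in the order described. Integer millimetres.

translate([0, 0, 680]) cube([1415, 579, 41]);
translate([36, 36, 0]) cube([74, 74, 680]);
translate([1305, 36, 0]) cube([74, 74, 680]);
translate([36, 469, 0]) cube([74, 74, 680]);
translate([1305, 469, 0]) cube([74, 74, 680]);
translate([1415, 0, 0]) {
  cube([27, 364, 1371]);
  translate([1143, 0, 0]) cube([27, 364, 1371]);
  translate([27, 0, 0]) cube([1116, 364, 30]);
  translate([27, 0, 397]) cube([1116, 364, 30]);
  translate([27, 0, 794]) cube([1116, 364, 30]);
  translate([27, 0, 1191]) cube([1116, 364, 30]);
}
translate([252, 216, 721]) {
  translate([0, 0, 346]) cube([360, 311, 37]);
  cube([42, 42, 346]);
  translate([318, 0, 0]) cube([42, 42, 346]);
  translate([0, 269, 0]) cube([42, 42, 346]);
  translate([318, 269, 0]) cube([42, 42, 346]);
}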